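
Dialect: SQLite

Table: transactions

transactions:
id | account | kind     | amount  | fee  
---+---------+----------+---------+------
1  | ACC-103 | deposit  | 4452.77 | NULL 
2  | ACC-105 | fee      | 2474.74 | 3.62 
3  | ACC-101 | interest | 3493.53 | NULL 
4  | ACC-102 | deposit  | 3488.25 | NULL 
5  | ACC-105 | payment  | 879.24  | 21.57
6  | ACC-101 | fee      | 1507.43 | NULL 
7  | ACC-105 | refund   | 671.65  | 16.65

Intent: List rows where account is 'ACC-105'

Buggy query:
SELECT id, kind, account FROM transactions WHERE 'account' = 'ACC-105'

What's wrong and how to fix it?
Bug: 'account' in single quotes is a string literal, not the column; the comparison is literal-vs-literal and never true

Fix: Remove the quotes around the column name (or use double quotes for an identifier)

Corrected query:
SELECT id, kind, account FROM transactions WHERE account = 'ACC-105'

Result:
id | kind    | account
---+---------+--------
2  | fee     | ACC-105
5  | payment | ACC-105
7  | refund  | ACC-105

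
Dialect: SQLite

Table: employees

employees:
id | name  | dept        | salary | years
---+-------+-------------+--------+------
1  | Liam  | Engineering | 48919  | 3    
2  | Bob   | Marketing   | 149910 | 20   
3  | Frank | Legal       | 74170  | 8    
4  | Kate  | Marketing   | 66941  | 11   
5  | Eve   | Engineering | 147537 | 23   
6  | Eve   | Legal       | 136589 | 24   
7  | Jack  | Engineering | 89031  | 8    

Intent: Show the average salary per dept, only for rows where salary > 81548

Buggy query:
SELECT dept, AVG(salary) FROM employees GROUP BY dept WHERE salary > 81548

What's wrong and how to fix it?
Bug: Row-level WHERE must come before GROUP BY in the clause order

Fix: Move the WHERE clause before GROUP BY

Corrected query:
SELECT dept, AVG(salary) FROM employees WHERE salary > 81548 GROUP BY dept

Result:
dept        | AVG(salary)
------------+------------
Engineering | 118284     
Legal       | 136589     
Marketing   | 149910     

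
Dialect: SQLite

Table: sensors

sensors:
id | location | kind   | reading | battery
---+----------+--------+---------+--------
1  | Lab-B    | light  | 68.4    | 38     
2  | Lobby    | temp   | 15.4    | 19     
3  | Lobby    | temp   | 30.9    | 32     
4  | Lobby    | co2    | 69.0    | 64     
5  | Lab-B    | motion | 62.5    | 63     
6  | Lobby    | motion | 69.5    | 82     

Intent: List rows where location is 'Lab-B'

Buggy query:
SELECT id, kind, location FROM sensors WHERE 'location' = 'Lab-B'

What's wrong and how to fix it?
Bug: 'location' in single quotes is a string literal, not the column; the comparison is literal-vs-literal and never true

Fix: Remove the quotes around the column name (or use double quotes for an identifier)

Corrected query:
SELECT id, kind, location FROM sensors WHERE location = 'Lab-B'

Result:
id | kind   | location
---+--------+---------
1  | light  | Lab-B   
5  | motion | Lab-B   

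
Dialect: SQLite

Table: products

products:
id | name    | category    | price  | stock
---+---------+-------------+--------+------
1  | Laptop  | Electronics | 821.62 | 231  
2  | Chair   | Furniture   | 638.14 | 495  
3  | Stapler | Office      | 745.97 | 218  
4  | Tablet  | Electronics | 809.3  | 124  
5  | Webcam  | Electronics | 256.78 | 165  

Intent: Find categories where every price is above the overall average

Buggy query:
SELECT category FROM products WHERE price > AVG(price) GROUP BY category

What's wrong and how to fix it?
Bug: WHERE evaluates per row before aggregation, so AVG() is unavailable

Fix: Use a subquery for AVG and a HAVING MIN(...) filter so the condition holds for every row in the group

Corrected query:
SELECT category FROM products GROUP BY category HAVING MIN(price) > (SELECT AVG(price) FROM products)

Result:
category
--------
Office  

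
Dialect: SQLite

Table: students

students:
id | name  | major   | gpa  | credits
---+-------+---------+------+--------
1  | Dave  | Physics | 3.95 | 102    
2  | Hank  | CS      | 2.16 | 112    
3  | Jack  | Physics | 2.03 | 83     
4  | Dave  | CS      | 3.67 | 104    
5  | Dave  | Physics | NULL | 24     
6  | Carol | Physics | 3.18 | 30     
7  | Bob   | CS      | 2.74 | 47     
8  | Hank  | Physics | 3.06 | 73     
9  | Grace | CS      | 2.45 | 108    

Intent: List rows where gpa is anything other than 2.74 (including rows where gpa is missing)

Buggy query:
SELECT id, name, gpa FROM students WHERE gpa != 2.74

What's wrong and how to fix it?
Bug: 'gpa != 2.74' is unknown when gpa is NULL, so NULL rows are silently excluded

Fix: Add an explicit OR gpa IS NULL to include the missing-value rows

Corrected query:
SELECT id, name, gpa FROM students WHERE gpa != 2.74 OR gpa IS NULL

Result:
id | name  | gpa 
---+-------+-----
1  | Dave  | 3.95
2  | Hank  | 2.16
3  | Jack  | 2.03
4  | Dave  | 3.67
5  | Dave  | NULL
6  | Carol | 3.18
8  | Hank  | 3.06
9  | Grace | 2.45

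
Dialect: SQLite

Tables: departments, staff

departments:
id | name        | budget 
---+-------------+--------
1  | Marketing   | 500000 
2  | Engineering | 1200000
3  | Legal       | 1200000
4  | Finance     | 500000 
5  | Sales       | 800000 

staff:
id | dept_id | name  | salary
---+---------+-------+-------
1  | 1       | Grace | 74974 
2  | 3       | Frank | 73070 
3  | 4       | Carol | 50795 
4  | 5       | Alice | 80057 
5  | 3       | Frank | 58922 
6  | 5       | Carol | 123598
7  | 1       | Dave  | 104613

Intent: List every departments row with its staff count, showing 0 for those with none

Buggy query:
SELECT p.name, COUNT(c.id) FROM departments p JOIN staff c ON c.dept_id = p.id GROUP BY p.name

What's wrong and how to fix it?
Bug: INNER JOIN drops departments rows that have no matching staff rows

Fix: Use LEFT JOIN so parents without children still appear (COUNT(c.id) gives 0)

Corrected query:
SELECT p.name, COUNT(c.id) FROM departments p LEFT JOIN staff c ON c.dept_id = p.id GROUP BY p.name

Result:
name        | COUNT(c.id)
------------+------------
Engineering | 0          
Finance     | 1          
Legal       | 2          
Marketing   | 2          
Sales       | 2          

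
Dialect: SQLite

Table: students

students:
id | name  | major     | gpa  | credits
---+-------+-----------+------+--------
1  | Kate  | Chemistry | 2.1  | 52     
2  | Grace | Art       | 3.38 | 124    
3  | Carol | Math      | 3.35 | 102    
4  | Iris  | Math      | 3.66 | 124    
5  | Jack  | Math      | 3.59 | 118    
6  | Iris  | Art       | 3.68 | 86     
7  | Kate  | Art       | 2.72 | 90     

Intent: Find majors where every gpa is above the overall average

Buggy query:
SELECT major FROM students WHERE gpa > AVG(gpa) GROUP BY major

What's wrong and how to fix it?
Bug: WHERE evaluates per row before aggregation, so AVG() is unavailable

Fix: Use a subquery for AVG and a HAVING MIN(...) filter so the condition holds for every row in the group

Corrected query:
SELECT major FROM students GROUP BY major HAVING MIN(gpa) > (SELECT AVG(gpa) FROM students)

Result:
major
-----
Math 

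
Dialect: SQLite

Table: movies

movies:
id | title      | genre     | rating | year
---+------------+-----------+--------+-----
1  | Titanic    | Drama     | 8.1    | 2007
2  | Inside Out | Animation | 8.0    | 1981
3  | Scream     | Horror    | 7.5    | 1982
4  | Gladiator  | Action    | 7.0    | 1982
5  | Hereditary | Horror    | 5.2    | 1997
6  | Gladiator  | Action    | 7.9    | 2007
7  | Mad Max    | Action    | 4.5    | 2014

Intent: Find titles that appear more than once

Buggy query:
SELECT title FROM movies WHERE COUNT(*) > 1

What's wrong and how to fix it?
Bug: COUNT(*) is an aggregate and cannot be used in WHERE

Fix: GROUP BY title, then filter groups with HAVING COUNT(*) > 1

Corrected query:
SELECT title FROM movies GROUP BY title HAVING COUNT(*) > 1

Result:
title    
---------
Gladiator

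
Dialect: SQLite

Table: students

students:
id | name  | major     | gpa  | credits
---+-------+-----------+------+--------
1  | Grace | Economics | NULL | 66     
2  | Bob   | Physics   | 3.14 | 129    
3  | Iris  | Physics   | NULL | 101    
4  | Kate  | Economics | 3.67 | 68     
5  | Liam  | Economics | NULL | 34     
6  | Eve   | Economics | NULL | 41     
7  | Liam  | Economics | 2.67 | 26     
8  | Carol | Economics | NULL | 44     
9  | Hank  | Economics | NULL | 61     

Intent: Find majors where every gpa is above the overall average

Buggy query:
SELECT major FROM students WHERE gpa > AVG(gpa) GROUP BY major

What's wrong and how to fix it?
Bug: WHERE evaluates per row before aggregation, so AVG() is unavailable

Fix: Use a subquery for AVG and a HAVING MIN(...) filter so the condition holds for every row in the group

Corrected query:
SELECT major FROM students GROUP BY major HAVING MIN(gpa) > (SELECT AVG(gpa) FROM students)

Result:
(no rows)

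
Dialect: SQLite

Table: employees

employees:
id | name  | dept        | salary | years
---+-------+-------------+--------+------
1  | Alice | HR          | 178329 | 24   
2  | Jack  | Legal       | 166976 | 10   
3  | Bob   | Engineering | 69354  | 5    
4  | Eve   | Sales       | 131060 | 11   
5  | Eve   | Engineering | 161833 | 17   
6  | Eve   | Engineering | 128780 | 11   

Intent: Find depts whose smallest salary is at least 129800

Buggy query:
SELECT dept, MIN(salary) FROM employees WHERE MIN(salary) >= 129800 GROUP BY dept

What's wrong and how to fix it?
Bug: Aggregates like MIN are computed per group after WHERE runs

Fix: Use HAVING for the per-group MIN condition

Corrected query:
SELECT dept, MIN(salary) FROM employees GROUP BY dept HAVING MIN(salary) >= 129800

Result:
dept  | MIN(salary)
------+------------
HR    | 178329     
Legal | 166976     
Sales | 131060     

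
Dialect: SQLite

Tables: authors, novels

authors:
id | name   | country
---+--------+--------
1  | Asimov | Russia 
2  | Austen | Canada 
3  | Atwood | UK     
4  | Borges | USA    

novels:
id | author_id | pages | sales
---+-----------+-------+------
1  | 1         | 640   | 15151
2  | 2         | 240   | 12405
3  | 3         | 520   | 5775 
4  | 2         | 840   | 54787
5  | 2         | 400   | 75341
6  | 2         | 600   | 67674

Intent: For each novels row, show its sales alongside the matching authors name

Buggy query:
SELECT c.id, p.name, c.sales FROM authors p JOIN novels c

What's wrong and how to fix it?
Bug: Missing join condition: each novels row is matched to all authors rows instead of just its own

Fix: Specify the join condition linking the foreign key to the parent id

Corrected query:
SELECT c.id, p.name, c.sales FROM authors p JOIN novels c ON c.author_id = p.id

Result:
id | name   | sales
---+--------+------
1  | Asimov | 15151
2  | Austen | 12405
3  | Atwood | 5775 
4  | Austen | 54787
5  | Austen | 75341
6  | Austen | 67674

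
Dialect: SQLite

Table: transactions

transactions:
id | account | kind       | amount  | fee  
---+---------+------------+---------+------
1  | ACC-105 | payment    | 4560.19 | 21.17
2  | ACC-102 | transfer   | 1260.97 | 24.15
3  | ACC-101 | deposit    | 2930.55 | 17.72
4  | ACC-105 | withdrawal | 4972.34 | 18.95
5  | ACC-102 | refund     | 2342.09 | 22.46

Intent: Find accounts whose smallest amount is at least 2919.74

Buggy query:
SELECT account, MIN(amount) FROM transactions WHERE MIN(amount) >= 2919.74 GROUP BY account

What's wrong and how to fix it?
Bug: Aggregates like MIN are computed per group after WHERE runs

Fix: Replace WHERE with HAVING after the GROUP BY

Corrected query:
SELECT account, MIN(amount) FROM transactions GROUP BY account HAVING MIN(amount) >= 2919.74

Result:
account | MIN(amount)
--------+------------
ACC-101 | 2930.55    
ACC-105 | 4560.19    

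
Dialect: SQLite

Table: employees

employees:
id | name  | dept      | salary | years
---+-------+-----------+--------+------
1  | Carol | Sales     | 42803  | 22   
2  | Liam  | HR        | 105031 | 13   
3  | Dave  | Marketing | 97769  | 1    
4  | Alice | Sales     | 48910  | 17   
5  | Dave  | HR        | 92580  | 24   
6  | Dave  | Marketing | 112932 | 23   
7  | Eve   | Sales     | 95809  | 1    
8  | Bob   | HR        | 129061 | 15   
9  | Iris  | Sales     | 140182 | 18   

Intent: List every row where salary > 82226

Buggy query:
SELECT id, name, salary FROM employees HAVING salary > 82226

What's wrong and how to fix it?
Bug: This is a non-aggregate query (no GROUP BY, no aggregates), so in SQLite the HAVING clause is invalid here; a row-level condition belongs in WHERE

Fix: Use WHERE for row-level filtering

Corrected query:
SELECT id, name, salary FROM employees WHERE salary > 82226

Result:
id | name | salary
---+------+-------
2  | Liam | 105031
3  | Dave | 97769 
5  | Dave | 92580 
6  | Dave | 112932
7  | Eve  | 95809 
8  | Bob  | 129061
9  | Iris | 140182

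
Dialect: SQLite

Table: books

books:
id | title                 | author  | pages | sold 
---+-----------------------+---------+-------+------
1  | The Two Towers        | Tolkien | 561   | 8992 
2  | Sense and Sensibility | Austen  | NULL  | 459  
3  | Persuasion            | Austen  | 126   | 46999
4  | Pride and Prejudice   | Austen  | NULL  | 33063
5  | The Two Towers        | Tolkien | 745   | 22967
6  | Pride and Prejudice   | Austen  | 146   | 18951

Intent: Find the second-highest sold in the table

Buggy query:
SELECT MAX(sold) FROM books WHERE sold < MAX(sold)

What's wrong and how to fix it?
Bug: The inner MAX is an aggregate inside WHERE, which is not allowed

Fix: Put the inner MAX in a scalar subquery

Corrected query:
SELECT MAX(sold) FROM books WHERE sold < (SELECT MAX(sold) FROM books)

Result:
MAX(sold)
---------
33063    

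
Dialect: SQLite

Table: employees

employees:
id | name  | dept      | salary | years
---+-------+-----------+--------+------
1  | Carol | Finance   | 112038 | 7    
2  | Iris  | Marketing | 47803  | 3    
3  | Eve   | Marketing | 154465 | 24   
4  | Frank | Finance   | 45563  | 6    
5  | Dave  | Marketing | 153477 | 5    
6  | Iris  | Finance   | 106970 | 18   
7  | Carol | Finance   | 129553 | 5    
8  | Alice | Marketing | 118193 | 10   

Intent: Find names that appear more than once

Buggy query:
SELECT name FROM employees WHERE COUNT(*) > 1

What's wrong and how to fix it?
Bug: WHERE can't reference COUNT(*); aggregates are computed after WHERE

Fix: Group first, then use HAVING for the count condition

Corrected query:
SELECT name FROM employees GROUP BY name HAVING COUNT(*) > 1

Result:
name 
-----
Carol
Iris 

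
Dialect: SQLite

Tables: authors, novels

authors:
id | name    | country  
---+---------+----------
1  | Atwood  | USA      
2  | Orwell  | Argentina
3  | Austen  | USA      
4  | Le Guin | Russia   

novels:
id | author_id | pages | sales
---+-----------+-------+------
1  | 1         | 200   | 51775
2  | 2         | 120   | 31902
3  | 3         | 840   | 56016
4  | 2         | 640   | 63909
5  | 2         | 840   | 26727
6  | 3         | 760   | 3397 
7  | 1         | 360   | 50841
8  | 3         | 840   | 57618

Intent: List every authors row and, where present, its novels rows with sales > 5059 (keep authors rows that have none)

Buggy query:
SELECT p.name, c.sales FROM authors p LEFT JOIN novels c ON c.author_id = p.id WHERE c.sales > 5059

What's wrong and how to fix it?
Bug: Filtering c.sales in WHERE discards the NULL rows produced by LEFT JOIN, turning it into an inner join

Fix: Move the right-table condition into the ON clause so unmatched parents are kept

Corrected query:
SELECT p.name, c.sales FROM authors p LEFT JOIN novels c ON c.author_id = p.id AND c.sales > 5059

Result:
name    | sales
--------+------
Atwood  | 50841
Atwood  | 51775
Orwell  | 26727
Orwell  | 31902
Orwell  | 63909
Austen  | 56016
Austen  | 57618
Le Guin | NULL 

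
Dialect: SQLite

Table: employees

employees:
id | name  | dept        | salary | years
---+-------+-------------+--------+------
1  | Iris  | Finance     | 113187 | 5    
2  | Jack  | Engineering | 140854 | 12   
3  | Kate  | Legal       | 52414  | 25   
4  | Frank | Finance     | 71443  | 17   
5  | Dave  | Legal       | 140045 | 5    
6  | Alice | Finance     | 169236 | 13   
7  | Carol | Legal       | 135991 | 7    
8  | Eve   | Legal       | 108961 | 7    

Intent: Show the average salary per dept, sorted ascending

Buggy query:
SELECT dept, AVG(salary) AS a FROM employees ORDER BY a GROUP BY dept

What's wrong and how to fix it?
Bug: GROUP BY must precede ORDER BY

Fix: Move ORDER BY to the end, after GROUP BY

Corrected query:
SELECT dept, AVG(salary) AS a FROM employees GROUP BY dept ORDER BY a

Result:
dept        | a            
------------+--------------
Legal       | 109352.75    
Finance     | 117955.333333
Engineering | 140854       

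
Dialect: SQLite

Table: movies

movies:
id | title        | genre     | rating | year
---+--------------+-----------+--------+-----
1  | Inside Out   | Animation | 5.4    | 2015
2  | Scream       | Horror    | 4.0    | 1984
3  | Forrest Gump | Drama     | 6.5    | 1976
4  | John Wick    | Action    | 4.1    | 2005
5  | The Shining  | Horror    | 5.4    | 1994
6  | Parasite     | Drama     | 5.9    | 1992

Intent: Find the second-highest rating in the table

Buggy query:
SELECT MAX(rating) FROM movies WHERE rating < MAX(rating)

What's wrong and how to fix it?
Bug: The inner MAX is an aggregate inside WHERE, which is not allowed

Fix: Put the inner MAX in a scalar subquery

Corrected query:
SELECT MAX(rating) FROM movies WHERE rating < (SELECT MAX(rating) FROM movies)

Result:
MAX(rating)
-----------
5.9        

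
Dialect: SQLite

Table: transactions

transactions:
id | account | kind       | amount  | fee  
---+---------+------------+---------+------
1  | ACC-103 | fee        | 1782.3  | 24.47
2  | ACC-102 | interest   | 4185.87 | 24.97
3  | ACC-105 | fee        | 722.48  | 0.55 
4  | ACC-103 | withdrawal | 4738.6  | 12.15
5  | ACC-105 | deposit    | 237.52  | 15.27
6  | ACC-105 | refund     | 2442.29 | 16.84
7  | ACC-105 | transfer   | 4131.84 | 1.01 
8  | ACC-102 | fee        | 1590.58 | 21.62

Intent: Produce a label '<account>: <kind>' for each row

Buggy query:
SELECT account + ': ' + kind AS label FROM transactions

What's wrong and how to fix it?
Bug: '+' is numeric addition; on text columns SQLite converts them to 0 instead of concatenating

Fix: Use the || operator for string concatenation

Corrected query:
SELECT account || ': ' || kind AS label FROM transactions

Result:
label              
-------------------
ACC-103: fee       
ACC-102: interest  
ACC-105: fee       
ACC-103: withdrawal
ACC-105: deposit   
ACC-105: refund    
ACC-105: transfer  
ACC-102: fee       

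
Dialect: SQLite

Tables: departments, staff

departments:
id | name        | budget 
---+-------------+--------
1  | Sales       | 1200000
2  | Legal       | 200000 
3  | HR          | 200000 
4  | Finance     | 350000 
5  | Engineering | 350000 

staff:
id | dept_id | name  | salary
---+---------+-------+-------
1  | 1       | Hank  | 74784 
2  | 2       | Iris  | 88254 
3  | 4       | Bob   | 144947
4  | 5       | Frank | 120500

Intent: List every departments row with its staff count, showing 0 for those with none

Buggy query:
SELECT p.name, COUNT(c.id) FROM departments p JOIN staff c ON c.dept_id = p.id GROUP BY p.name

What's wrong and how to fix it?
Bug: An inner join excludes parents with zero children

Fix: Switch to LEFT JOIN to retain unmatched parent rows

Corrected query:
SELECT p.name, COUNT(c.id) FROM departments p LEFT JOIN staff c ON c.dept_id = p.id GROUP BY p.name

Result:
name        | COUNT(c.id)
------------+------------
Engineering | 1          
Finance     | 1          
HR          | 0          
Legal       | 1          
Sales       | 1          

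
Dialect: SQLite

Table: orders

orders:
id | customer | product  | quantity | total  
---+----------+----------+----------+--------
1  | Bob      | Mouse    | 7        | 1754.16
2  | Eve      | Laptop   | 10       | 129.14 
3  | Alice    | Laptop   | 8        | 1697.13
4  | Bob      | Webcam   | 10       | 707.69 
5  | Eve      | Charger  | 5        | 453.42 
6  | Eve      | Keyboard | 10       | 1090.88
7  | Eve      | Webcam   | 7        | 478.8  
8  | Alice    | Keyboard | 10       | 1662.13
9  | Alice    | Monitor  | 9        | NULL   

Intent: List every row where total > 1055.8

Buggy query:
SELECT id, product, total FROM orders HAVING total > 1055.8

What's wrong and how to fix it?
Bug: This is a non-aggregate query (no GROUP BY, no aggregates), so in SQLite the HAVING clause is invalid here; a row-level condition belongs in WHERE

Fix: Use WHERE for row-level filtering

Corrected query:
SELECT id, product, total FROM orders WHERE total > 1055.8

Result:
id | product  | total  
---+----------+--------
1  | Mouse    | 1754.16
3  | Laptop   | 1697.13
6  | Keyboard | 1090.88
8  | Keyboard | 1662.13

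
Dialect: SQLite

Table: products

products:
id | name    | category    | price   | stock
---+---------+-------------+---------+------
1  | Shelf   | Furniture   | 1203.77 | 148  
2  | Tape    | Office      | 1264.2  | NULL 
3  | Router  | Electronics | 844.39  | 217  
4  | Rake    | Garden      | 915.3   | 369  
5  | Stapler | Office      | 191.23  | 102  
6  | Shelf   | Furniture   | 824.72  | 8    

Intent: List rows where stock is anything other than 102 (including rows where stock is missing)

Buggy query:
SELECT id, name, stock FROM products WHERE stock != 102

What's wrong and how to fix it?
Bug: Inequality against NULL is unknown, not true; rows with NULL are dropped

Fix: Add an explicit OR stock IS NULL to include the missing-value rows

Corrected query:
SELECT id, name, stock FROM products WHERE stock != 102 OR stock IS NULL

Result:
id | name   | stock
---+--------+------
1  | Shelf  | 148  
2  | Tape   | NULL 
3  | Router | 217  
4  | Rake   | 369  
6  | Shelf  | 8    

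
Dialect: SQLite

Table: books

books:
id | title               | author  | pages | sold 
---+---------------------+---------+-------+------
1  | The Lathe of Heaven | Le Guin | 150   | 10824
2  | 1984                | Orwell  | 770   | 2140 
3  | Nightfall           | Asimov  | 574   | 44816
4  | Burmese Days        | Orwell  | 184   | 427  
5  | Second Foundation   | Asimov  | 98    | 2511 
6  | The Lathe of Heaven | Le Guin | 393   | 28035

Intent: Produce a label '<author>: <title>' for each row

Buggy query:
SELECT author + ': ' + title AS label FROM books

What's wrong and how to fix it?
Bug: '+' is numeric addition; on text columns SQLite converts them to 0 instead of concatenating

Fix: Replace + with || to concatenate text

Corrected query:
SELECT author || ': ' || title AS label FROM books

Result:
label                       
----------------------------
Le Guin: The Lathe of Heaven
Orwell: 1984                
Asimov: Nightfall           
Orwell: Burmese Days        
Asimov: Second Foundation   
Le Guin: The Lathe of Heaven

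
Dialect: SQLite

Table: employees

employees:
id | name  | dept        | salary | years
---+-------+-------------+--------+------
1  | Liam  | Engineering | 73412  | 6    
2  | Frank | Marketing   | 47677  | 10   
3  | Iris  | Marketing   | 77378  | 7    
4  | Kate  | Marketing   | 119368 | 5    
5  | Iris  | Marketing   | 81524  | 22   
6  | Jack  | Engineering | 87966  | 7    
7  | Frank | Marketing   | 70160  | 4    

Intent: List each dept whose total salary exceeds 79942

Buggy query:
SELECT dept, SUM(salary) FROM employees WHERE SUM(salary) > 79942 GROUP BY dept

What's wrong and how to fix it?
Bug: Aggregate functions cannot appear in a WHERE clause

Fix: Use HAVING (which filters groups after aggregation) instead of WHERE

Corrected query:
SELECT dept, SUM(salary) FROM employees GROUP BY dept HAVING SUM(salary) > 79942

Result:
dept        | SUM(salary)
------------+------------
Engineering | 161378     
Marketing   | 396107     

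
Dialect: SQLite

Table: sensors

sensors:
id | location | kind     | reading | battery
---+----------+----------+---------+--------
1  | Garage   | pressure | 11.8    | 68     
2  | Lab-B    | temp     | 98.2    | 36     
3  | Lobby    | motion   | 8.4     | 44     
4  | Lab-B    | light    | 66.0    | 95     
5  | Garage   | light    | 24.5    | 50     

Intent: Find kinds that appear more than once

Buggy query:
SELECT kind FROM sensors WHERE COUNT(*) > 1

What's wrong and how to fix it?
Bug: WHERE can't reference COUNT(*); aggregates are computed after WHERE

Fix: Group first, then use HAVING for the count condition

Corrected query:
SELECT kind FROM sensors GROUP BY kind HAVING COUNT(*) > 1

Result:
kind 
-----
light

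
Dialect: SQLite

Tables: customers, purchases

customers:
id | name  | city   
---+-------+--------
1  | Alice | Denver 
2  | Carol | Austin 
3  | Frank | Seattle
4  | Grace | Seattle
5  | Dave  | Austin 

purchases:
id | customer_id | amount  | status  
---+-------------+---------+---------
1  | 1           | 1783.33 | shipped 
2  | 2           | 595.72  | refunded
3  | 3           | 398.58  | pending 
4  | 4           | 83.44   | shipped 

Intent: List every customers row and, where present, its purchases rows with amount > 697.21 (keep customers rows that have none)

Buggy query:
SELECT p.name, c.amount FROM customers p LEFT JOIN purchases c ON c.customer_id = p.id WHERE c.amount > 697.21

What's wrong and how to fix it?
Bug: Filtering c.amount in WHERE discards the NULL rows produced by LEFT JOIN, turning it into an inner join

Fix: Put 'c.amount > 697.21' in the JOIN's ON clause instead of WHERE

Corrected query:
SELECT p.name, c.amount FROM customers p LEFT JOIN purchases c ON c.customer_id = p.id AND c.amount > 697.21

Result:
name  | amount 
------+--------
Alice | 1783.33
Carol | NULL   
Frank | NULL   
Grace | NULL   
Dave  | NULL   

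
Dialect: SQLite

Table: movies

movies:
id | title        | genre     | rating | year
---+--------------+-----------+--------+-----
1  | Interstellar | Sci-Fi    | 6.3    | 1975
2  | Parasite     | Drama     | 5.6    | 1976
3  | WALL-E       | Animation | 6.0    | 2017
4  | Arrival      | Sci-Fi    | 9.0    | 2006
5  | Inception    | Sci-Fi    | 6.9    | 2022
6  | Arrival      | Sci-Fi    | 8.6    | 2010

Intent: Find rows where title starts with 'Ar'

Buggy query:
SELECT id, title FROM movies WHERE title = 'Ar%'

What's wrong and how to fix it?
Bug: Wildcards only work with LIKE; '=' treats '%' as a literal character

Fix: Use LIKE for wildcard pattern matching

Corrected query:
SELECT id, title FROM movies WHERE title LIKE 'Ar%'

Result:
id | title  
---+--------
4  | Arrival
6  | Arrival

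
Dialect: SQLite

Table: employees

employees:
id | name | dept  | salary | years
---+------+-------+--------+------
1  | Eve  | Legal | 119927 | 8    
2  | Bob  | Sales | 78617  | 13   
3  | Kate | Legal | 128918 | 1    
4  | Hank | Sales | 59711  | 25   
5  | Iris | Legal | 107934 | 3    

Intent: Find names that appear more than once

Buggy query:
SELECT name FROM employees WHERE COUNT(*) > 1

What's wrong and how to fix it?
Bug: COUNT(*) is an aggregate and cannot be used in WHERE

Fix: Group first, then use HAVING for the count condition

Corrected query:
SELECT name FROM employees GROUP BY name HAVING COUNT(*) > 1

Result:
(no rows)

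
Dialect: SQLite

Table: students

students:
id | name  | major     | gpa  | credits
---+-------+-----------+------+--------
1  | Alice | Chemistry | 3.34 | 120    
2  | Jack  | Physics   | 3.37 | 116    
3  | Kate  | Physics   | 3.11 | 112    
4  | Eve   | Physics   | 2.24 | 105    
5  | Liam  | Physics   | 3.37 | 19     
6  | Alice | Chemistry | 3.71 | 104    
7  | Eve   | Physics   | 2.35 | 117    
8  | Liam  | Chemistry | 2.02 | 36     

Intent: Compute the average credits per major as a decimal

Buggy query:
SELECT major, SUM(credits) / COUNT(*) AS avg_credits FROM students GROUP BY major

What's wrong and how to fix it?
Bug: Both operands are integers, so '/' performs integer division and truncates

Fix: Cast one side to REAL so the division keeps the fractional part

Corrected query:
SELECT major, SUM(credits) * 1.0 / COUNT(*) AS avg_credits FROM students GROUP BY major

Result:
major     | avg_credits
----------+------------
Chemistry | 86.666667  
Physics   | 93.8       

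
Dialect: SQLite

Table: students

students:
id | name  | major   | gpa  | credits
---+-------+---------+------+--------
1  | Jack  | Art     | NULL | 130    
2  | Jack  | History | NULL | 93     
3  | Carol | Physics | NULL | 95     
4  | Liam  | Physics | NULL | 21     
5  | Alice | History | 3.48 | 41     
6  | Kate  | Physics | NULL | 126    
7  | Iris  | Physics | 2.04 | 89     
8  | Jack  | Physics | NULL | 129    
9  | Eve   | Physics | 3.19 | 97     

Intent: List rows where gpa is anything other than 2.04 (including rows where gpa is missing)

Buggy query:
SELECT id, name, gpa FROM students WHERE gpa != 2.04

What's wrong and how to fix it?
Bug: 'gpa != 2.04' is unknown when gpa is NULL, so NULL rows are silently excluded

Fix: Add an explicit OR gpa IS NULL to include the missing-value rows

Corrected query:
SELECT id, name, gpa FROM students WHERE gpa != 2.04 OR gpa IS NULL

Result:
id | name  | gpa 
---+-------+-----
1  | Jack  | NULL
2  | Jack  | NULL
3  | Carol | NULL
4  | Liam  | NULL
5  | Alice | 3.48
6  | Kate  | NULL
8  | Jack  | NULL
9  | Eve   | 3.19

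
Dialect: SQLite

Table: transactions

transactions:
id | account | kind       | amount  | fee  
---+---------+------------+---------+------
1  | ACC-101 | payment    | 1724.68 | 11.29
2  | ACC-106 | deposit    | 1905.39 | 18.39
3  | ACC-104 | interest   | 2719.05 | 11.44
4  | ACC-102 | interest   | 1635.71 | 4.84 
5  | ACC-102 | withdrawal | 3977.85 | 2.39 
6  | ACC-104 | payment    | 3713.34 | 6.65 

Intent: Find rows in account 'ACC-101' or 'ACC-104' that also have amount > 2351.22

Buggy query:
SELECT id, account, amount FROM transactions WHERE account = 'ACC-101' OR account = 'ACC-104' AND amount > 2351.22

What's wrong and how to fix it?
Bug: Without parentheses, AND is evaluated before OR, so the amount filter only applies to the 'ACC-104' branch

Fix: Group the OR with parentheses (or use IN), then AND the threshold

Corrected query:
SELECT id, account, amount FROM transactions WHERE (account = 'ACC-101' OR account = 'ACC-104') AND amount > 2351.22

Result:
id | account | amount 
---+---------+--------
3  | ACC-104 | 2719.05
6  | ACC-104 | 3713.34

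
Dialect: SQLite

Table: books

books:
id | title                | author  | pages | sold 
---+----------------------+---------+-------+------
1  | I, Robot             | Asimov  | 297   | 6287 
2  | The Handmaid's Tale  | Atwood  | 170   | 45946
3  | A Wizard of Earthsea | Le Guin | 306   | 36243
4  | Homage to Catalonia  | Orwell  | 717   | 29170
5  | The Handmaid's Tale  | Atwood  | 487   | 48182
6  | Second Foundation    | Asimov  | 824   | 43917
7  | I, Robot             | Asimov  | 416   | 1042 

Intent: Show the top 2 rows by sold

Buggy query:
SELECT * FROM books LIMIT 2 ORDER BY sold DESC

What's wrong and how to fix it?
Bug: LIMIT must come after ORDER BY

Fix: Sort with ORDER BY, then apply LIMIT

Corrected query:
SELECT * FROM books ORDER BY sold DESC LIMIT 2

Result:
id | title               | author | pages | sold 
---+---------------------+--------+-------+------
5  | The Handmaid's Tale | Atwood | 487   | 48182
2  | The Handmaid's Tale | Atwood | 170   | 45946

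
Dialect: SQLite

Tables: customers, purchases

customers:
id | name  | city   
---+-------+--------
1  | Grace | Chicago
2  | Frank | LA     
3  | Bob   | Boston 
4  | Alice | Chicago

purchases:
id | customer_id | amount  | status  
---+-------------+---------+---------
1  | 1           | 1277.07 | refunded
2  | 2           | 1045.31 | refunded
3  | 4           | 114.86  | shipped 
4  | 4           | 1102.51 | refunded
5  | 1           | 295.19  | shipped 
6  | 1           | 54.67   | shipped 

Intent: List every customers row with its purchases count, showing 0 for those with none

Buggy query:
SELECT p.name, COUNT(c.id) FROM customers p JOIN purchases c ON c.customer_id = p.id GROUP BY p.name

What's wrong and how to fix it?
Bug: An inner join excludes parents with zero children

Fix: Switch to LEFT JOIN to retain unmatched parent rows

Corrected query:
SELECT p.name, COUNT(c.id) FROM customers p LEFT JOIN purchases c ON c.customer_id = p.id GROUP BY p.name

Result:
name  | COUNT(c.id)
------+------------
Alice | 2          
Bob   | 0          
Frank | 1          
Grace | 3          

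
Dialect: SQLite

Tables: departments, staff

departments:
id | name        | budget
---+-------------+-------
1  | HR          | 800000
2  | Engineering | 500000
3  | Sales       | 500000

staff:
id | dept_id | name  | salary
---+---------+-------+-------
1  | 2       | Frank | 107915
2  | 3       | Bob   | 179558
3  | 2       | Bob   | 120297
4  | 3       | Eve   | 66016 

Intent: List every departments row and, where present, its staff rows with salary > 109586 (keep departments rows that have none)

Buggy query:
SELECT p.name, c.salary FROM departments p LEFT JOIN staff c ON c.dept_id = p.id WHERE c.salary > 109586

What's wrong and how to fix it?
Bug: A WHERE condition on the right-hand table after LEFT JOIN drops unmatched parents

Fix: Put 'c.salary > 109586' in the JOIN's ON clause instead of WHERE

Corrected query:
SELECT p.name, c.salary FROM departments p LEFT JOIN staff c ON c.dept_id = p.id AND c.salary > 109586

Result:
name        | salary
------------+-------
HR          | NULL  
Engineering | 120297
Sales       | 179558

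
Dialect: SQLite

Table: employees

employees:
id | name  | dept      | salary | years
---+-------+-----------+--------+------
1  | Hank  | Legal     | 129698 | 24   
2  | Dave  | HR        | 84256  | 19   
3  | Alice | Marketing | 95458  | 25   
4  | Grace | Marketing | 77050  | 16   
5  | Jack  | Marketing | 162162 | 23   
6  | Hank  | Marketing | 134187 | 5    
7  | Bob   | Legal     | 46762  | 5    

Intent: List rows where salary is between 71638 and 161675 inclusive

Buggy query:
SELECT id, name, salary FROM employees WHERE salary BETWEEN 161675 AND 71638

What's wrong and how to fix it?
Bug: BETWEEN expects the lower bound first; with 161675 AND 71638 the range is empty

Fix: Write BETWEEN 71638 AND 161675

Corrected query:
SELECT id, name, salary FROM employees WHERE salary BETWEEN 71638 AND 161675

Result:
id | name  | salary
---+-------+-------
1  | Hank  | 129698
2  | Dave  | 84256 
3  | Alice | 95458 
4  | Grace | 77050 
6  | Hank  | 134187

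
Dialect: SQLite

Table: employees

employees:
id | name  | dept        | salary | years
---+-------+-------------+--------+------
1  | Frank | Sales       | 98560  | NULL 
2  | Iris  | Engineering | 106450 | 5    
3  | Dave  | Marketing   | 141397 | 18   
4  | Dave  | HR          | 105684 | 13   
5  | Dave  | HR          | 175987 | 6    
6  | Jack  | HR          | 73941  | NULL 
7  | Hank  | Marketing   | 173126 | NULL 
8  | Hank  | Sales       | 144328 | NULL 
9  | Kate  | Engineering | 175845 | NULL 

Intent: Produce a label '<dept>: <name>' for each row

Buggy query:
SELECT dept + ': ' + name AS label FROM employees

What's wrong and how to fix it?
Bug: SQLite uses || for string concatenation; + coerces text to numbers (yielding 0)

Fix: Use the || operator for string concatenation

Corrected query:
SELECT dept || ': ' || name AS label FROM employees

Result:
label            
-----------------
Sales: Frank     
Engineering: Iris
Marketing: Dave  
HR: Dave         
HR: Dave         
HR: Jack         
Marketing: Hank  
Sales: Hank      
Engineering: Kate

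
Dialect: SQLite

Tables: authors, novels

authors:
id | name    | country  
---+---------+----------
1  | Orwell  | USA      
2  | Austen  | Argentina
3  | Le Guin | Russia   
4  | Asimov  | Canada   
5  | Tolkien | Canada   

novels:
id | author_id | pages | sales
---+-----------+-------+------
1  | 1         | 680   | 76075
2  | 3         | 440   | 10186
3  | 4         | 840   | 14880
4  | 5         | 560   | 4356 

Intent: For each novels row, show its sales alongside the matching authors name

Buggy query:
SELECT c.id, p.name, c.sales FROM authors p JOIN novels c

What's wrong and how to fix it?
Bug: JOIN with no ON clause produces a cartesian product; every novels row pairs with every authors row

Fix: Add ON c.author_id = p.id to the JOIN

Corrected query:
SELECT c.id, p.name, c.sales FROM authors p JOIN novels c ON c.author_id = p.id

Result:
id | name    | sales
---+---------+------
1  | Orwell  | 76075
2  | Le Guin | 10186
3  | Asimov  | 14880
4  | Tolkien | 4356 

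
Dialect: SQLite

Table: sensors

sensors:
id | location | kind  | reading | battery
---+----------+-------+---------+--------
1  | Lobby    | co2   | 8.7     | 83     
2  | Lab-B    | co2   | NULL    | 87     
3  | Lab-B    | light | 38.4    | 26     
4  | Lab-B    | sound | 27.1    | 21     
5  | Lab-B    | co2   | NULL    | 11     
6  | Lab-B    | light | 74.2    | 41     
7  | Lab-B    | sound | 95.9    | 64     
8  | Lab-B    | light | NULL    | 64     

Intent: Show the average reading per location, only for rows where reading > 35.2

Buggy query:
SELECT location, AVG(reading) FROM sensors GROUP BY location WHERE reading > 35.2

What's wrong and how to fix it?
Bug: WHERE cannot follow GROUP BY

Fix: Place WHERE between FROM and GROUP BY

Corrected query:
SELECT location, AVG(reading) FROM sensors WHERE reading > 35.2 GROUP BY location

Result:
location | AVG(reading)
---------+-------------
Lab-B    | 69.5        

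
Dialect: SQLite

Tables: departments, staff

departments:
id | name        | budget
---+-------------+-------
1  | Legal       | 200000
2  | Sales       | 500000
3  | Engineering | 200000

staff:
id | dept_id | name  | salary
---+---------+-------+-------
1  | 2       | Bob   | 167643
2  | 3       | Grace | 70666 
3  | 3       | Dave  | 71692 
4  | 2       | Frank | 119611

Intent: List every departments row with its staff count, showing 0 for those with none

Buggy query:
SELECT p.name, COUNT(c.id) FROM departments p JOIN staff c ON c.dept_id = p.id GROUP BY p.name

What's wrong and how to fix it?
Bug: An inner join excludes parents with zero children

Fix: Switch to LEFT JOIN to retain unmatched parent rows

Corrected query:
SELECT p.name, COUNT(c.id) FROM departments p LEFT JOIN staff c ON c.dept_id = p.id GROUP BY p.name

Result:
name        | COUNT(c.id)
------------+------------
Engineering | 2          
Legal       | 0          
Sales       | 2          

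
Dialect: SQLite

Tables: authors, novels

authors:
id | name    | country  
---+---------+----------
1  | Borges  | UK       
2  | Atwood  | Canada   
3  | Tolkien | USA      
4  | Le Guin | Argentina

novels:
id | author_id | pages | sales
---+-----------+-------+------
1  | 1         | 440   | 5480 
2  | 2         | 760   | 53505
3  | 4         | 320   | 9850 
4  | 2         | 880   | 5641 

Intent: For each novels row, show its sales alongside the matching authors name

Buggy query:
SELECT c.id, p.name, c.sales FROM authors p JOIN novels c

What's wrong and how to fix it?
Bug: JOIN with no ON clause produces a cartesian product; every novels row pairs with every authors row

Fix: Specify the join condition linking the foreign key to the parent id

Corrected query:
SELECT c.id, p.name, c.sales FROM authors p JOIN novels c ON c.author_id = p.id

Result:
id | name    | sales
---+---------+------
1  | Borges  | 5480 
2  | Atwood  | 53505
3  | Le Guin | 9850 
4  | Atwood  | 5641 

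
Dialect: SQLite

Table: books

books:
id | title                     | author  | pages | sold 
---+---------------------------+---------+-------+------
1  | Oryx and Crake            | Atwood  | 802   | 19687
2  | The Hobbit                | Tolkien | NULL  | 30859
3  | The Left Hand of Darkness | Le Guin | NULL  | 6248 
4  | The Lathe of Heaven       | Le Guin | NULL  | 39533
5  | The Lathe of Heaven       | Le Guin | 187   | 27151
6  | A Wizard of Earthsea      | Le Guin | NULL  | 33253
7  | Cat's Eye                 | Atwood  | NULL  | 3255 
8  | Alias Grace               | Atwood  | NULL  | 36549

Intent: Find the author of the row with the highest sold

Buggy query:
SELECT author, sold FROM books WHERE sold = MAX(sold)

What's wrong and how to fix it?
Bug: WHERE is evaluated per row; an aggregate over the whole table isn't defined there

Fix: Wrap MAX in a scalar subquery so WHERE compares against a single value

Corrected query:
SELECT author, sold FROM books WHERE sold = (SELECT MAX(sold) FROM books)

Result:
author  | sold 
--------+------
Le Guin | 39533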